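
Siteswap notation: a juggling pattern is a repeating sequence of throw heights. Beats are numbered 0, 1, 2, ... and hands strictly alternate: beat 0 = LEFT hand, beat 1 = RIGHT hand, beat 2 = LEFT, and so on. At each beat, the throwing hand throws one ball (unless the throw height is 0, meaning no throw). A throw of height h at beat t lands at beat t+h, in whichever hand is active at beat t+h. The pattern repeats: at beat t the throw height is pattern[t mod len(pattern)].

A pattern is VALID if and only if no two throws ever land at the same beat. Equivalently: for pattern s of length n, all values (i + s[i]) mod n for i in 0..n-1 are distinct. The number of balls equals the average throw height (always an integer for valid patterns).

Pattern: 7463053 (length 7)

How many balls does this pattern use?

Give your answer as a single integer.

Pattern = [7, 4, 6, 3, 0, 5, 3], length n = 7
  position 0: throw height = 7, running sum = 7
  position 1: throw height = 4, running sum = 11
  position 2: throw height = 6, running sum = 17
  position 3: throw height = 3, running sum = 20
  position 4: throw height = 0, running sum = 20
  position 5: throw height = 5, running sum = 25
  position 6: throw height = 3, running sum = 28
Total sum = 28; balls = sum / n = 28 / 7 = 4

Answer: 4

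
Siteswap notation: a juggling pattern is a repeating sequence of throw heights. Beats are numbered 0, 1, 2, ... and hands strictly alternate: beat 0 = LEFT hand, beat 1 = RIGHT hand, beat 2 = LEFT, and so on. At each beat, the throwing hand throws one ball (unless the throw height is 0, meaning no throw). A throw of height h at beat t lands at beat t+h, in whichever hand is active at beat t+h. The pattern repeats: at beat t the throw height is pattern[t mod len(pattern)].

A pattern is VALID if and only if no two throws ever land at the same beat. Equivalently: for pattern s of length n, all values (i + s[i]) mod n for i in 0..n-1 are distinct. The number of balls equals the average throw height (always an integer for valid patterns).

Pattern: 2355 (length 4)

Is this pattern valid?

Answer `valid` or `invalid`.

i=0: (i + s[i]) mod n = (0 + 2) mod 4 = 2
i=1: (i + s[i]) mod n = (1 + 3) mod 4 = 0
i=2: (i + s[i]) mod n = (2 + 5) mod 4 = 3
i=3: (i + s[i]) mod n = (3 + 5) mod 4 = 0
Residues: [2, 0, 3, 0], distinct: False

Answer: invalid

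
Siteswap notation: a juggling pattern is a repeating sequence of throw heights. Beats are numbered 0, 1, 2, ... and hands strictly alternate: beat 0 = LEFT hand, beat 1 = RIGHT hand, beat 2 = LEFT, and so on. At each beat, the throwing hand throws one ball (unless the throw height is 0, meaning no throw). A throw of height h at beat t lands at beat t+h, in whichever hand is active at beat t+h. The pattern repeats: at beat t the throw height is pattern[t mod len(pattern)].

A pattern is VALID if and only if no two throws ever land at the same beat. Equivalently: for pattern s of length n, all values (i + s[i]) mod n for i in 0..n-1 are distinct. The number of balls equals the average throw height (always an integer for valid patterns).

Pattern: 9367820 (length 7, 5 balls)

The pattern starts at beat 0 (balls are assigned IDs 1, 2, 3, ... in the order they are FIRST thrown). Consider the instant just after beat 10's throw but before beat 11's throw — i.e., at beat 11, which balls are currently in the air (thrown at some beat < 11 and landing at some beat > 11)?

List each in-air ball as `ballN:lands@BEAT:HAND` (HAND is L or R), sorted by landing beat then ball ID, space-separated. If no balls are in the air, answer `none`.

Beat 0 (L): throw ball1 h=9 -> lands@9:R; in-air after throw: [b1@9:R]
Beat 1 (R): throw ball2 h=3 -> lands@4:L; in-air after throw: [b2@4:L b1@9:R]
Beat 2 (L): throw ball3 h=6 -> lands@8:L; in-air after throw: [b2@4:L b3@8:L b1@9:R]
Beat 3 (R): throw ball4 h=7 -> lands@10:L; in-air after throw: [b2@4:L b3@8:L b1@9:R b4@10:L]
Beat 4 (L): throw ball2 h=8 -> lands@12:L; in-air after throw: [b3@8:L b1@9:R b4@10:L b2@12:L]
Beat 5 (R): throw ball5 h=2 -> lands@7:R; in-air after throw: [b5@7:R b3@8:L b1@9:R b4@10:L b2@12:L]
Beat 7 (R): throw ball5 h=9 -> lands@16:L; in-air after throw: [b3@8:L b1@9:R b4@10:L b2@12:L b5@16:L]
Beat 8 (L): throw ball3 h=3 -> lands@11:R; in-air after throw: [b1@9:R b4@10:L b3@11:R b2@12:L b5@16:L]
Beat 9 (R): throw ball1 h=6 -> lands@15:R; in-air after throw: [b4@10:L b3@11:R b2@12:L b1@15:R b5@16:L]
Beat 10 (L): throw ball4 h=7 -> lands@17:R; in-air after throw: [b3@11:R b2@12:L b1@15:R b5@16:L b4@17:R]
Beat 11 (R): throw ball3 h=8 -> lands@19:R; in-air after throw: [b2@12:L b1@15:R b5@16:L b4@17:R b3@19:R]

Answer: ball2:lands@12:L ball1:lands@15:R ball5:lands@16:L ball4:lands@17:R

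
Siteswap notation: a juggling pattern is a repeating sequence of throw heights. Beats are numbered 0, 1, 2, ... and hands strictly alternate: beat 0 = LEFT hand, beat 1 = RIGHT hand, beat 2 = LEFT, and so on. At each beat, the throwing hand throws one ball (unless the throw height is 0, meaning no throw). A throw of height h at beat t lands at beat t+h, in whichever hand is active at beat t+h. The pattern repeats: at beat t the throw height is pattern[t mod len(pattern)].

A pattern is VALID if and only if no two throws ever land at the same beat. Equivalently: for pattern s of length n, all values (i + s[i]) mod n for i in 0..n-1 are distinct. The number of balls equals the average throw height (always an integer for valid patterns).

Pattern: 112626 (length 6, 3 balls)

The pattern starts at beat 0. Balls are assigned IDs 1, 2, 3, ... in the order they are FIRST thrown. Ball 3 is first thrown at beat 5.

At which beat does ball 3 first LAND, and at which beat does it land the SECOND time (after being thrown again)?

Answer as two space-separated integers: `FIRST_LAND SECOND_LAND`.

Beat 0 (L): throw ball1 h=1 -> lands@1:R; in-air after throw: [b1@1:R]
Beat 1 (R): throw ball1 h=1 -> lands@2:L; in-air after throw: [b1@2:L]
Beat 2 (L): throw ball1 h=2 -> lands@4:L; in-air after throw: [b1@4:L]
Beat 3 (R): throw ball2 h=6 -> lands@9:R; in-air after throw: [b1@4:L b2@9:R]
Beat 4 (L): throw ball1 h=2 -> lands@6:L; in-air after throw: [b1@6:L b2@9:R]
Beat 5 (R): throw ball3 h=6 -> lands@11:R; in-air after throw: [b1@6:L b2@9:R b3@11:R]
Beat 6 (L): throw ball1 h=1 -> lands@7:R; in-air after throw: [b1@7:R b2@9:R b3@11:R]
Beat 7 (R): throw ball1 h=1 -> lands@8:L; in-air after throw: [b1@8:L b2@9:R b3@11:R]
Beat 8 (L): throw ball1 h=2 -> lands@10:L; in-air after throw: [b2@9:R b1@10:L b3@11:R]
Beat 9 (R): throw ball2 h=6 -> lands@15:R; in-air after throw: [b1@10:L b3@11:R b2@15:R]
Beat 10 (L): throw ball1 h=2 -> lands@12:L; in-air after throw: [b3@11:R b1@12:L b2@15:R]
Beat 11 (R): throw ball3 h=6 -> lands@17:R; in-air after throw: [b1@12:L b2@15:R b3@17:R]
Beat 12 (L): throw ball1 h=1 -> lands@13:R; in-air after throw: [b1@13:R b2@15:R b3@17:R]
Beat 13 (R): throw ball1 h=1 -> lands@14:L; in-air after throw: [b1@14:L b2@15:R b3@17:R]
Beat 14 (L): throw ball1 h=2 -> lands@16:L; in-air after throw: [b2@15:R b1@16:L b3@17:R]
Beat 15 (R): throw ball2 h=6 -> lands@21:R; in-air after throw: [b1@16:L b3@17:R b2@21:R]
Beat 16 (L): throw ball1 h=2 -> lands@18:L; in-air after throw: [b3@17:R b1@18:L b2@21:R]
Beat 17 (R): throw ball3 h=6 -> lands@23:R; in-air after throw: [b1@18:L b2@21:R b3@23:R]
Ball 3: thrown@5 h=6 -> first land @11; rethrown@11 h=6 -> second land @17

Answer: 11 17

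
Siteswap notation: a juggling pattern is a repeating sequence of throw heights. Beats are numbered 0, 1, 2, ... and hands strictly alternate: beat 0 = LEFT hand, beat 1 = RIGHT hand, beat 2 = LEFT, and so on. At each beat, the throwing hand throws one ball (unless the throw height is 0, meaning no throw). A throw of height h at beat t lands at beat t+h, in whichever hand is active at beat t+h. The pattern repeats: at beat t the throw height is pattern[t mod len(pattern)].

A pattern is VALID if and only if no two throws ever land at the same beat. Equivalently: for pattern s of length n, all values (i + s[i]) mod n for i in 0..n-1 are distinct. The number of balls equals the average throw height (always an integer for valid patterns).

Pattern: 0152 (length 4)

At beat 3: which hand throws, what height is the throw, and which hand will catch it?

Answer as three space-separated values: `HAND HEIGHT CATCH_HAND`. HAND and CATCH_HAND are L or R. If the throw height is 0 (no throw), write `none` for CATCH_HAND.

Beat 3: 3 mod 2 = 1, so hand = R
Throw height = pattern[3 mod 4] = pattern[3] = 2
Lands at beat 3+2=5, 5 mod 2 = 1, so catch hand = R

Answer: R 2 R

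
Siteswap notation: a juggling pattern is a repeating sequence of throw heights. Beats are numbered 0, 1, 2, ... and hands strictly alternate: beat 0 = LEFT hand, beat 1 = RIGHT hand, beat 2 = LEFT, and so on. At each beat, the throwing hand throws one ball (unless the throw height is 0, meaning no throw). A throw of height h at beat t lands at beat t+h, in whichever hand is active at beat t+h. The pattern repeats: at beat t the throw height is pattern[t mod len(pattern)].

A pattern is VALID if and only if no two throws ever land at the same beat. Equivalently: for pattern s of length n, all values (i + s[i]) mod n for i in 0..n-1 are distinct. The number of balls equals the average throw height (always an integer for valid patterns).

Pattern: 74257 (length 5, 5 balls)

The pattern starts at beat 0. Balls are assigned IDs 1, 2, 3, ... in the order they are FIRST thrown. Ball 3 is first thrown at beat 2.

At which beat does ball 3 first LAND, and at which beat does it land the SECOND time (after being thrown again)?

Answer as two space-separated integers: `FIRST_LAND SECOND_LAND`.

Answer: 4 11

Derivation:
Beat 0 (L): throw ball1 h=7 -> lands@7:R; in-air after throw: [b1@7:R]
Beat 1 (R): throw ball2 h=4 -> lands@5:R; in-air after throw: [b2@5:R b1@7:R]
Beat 2 (L): throw ball3 h=2 -> lands@4:L; in-air after throw: [b3@4:L b2@5:R b1@7:R]
Beat 3 (R): throw ball4 h=5 -> lands@8:L; in-air after throw: [b3@4:L b2@5:R b1@7:R b4@8:L]
Beat 4 (L): throw ball3 h=7 -> lands@11:R; in-air after throw: [b2@5:R b1@7:R b4@8:L b3@11:R]
Beat 5 (R): throw ball2 h=7 -> lands@12:L; in-air after throw: [b1@7:R b4@8:L b3@11:R b2@12:L]
Beat 6 (L): throw ball5 h=4 -> lands@10:L; in-air after throw: [b1@7:R b4@8:L b5@10:L b3@11:R b2@12:L]
Beat 7 (R): throw ball1 h=2 -> lands@9:R; in-air after throw: [b4@8:L b1@9:R b5@10:L b3@11:R b2@12:L]
Beat 8 (L): throw ball4 h=5 -> lands@13:R; in-air after throw: [b1@9:R b5@10:L b3@11:R b2@12:L b4@13:R]
Beat 9 (R): throw ball1 h=7 -> lands@16:L; in-air after throw: [b5@10:L b3@11:R b2@12:L b4@13:R b1@16:L]
Beat 10 (L): throw ball5 h=7 -> lands@17:R; in-air after throw: [b3@11:R b2@12:L b4@13:R b1@16:L b5@17:R]
Beat 11 (R): throw ball3 h=4 -> lands@15:R; in-air after throw: [b2@12:L b4@13:R b3@15:R b1@16:L b5@17:R]
Ball 3: thrown@2 h=2 -> first land @4; rethrown@4 h=7 -> second land @11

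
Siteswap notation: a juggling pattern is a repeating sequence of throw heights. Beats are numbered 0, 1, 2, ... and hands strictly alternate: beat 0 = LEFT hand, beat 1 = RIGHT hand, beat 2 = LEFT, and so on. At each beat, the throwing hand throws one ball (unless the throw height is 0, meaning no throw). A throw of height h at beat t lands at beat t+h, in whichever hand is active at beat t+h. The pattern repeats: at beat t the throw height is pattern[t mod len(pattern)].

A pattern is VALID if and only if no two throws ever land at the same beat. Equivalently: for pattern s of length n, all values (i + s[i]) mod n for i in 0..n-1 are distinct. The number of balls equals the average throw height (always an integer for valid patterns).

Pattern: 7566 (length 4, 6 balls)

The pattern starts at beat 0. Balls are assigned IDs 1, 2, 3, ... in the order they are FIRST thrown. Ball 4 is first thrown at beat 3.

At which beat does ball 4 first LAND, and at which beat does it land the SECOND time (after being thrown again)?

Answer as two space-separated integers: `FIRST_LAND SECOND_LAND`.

Answer: 9 14

Derivation:
Beat 0 (L): throw ball1 h=7 -> lands@7:R; in-air after throw: [b1@7:R]
Beat 1 (R): throw ball2 h=5 -> lands@6:L; in-air after throw: [b2@6:L b1@7:R]
Beat 2 (L): throw ball3 h=6 -> lands@8:L; in-air after throw: [b2@6:L b1@7:R b3@8:L]
Beat 3 (R): throw ball4 h=6 -> lands@9:R; in-air after throw: [b2@6:L b1@7:R b3@8:L b4@9:R]
Beat 4 (L): throw ball5 h=7 -> lands@11:R; in-air after throw: [b2@6:L b1@7:R b3@8:L b4@9:R b5@11:R]
Beat 5 (R): throw ball6 h=5 -> lands@10:L; in-air after throw: [b2@6:L b1@7:R b3@8:L b4@9:R b6@10:L b5@11:R]
Beat 6 (L): throw ball2 h=6 -> lands@12:L; in-air after throw: [b1@7:R b3@8:L b4@9:R b6@10:L b5@11:R b2@12:L]
Beat 7 (R): throw ball1 h=6 -> lands@13:R; in-air after throw: [b3@8:L b4@9:R b6@10:L b5@11:R b2@12:L b1@13:R]
Beat 8 (L): throw ball3 h=7 -> lands@15:R; in-air after throw: [b4@9:R b6@10:L b5@11:R b2@12:L b1@13:R b3@15:R]
Beat 9 (R): throw ball4 h=5 -> lands@14:L; in-air after throw: [b6@10:L b5@11:R b2@12:L b1@13:R b4@14:L b3@15:R]
Beat 10 (L): throw ball6 h=6 -> lands@16:L; in-air after throw: [b5@11:R b2@12:L b1@13:R b4@14:L b3@15:R b6@16:L]
Beat 11 (R): throw ball5 h=6 -> lands@17:R; in-air after throw: [b2@12:L b1@13:R b4@14:L b3@15:R b6@16:L b5@17:R]
Beat 12 (L): throw ball2 h=7 -> lands@19:R; in-air after throw: [b1@13:R b4@14:L b3@15:R b6@16:L b5@17:R b2@19:R]
Beat 13 (R): throw ball1 h=5 -> lands@18:L; in-air after throw: [b4@14:L b3@15:R b6@16:L b5@17:R b1@18:L b2@19:R]
Beat 14 (L): throw ball4 h=6 -> lands@20:L; in-air after throw: [b3@15:R b6@16:L b5@17:R b1@18:L b2@19:R b4@20:L]
Ball 4: thrown@3 h=6 -> first land @9; rethrown@9 h=5 -> second land @14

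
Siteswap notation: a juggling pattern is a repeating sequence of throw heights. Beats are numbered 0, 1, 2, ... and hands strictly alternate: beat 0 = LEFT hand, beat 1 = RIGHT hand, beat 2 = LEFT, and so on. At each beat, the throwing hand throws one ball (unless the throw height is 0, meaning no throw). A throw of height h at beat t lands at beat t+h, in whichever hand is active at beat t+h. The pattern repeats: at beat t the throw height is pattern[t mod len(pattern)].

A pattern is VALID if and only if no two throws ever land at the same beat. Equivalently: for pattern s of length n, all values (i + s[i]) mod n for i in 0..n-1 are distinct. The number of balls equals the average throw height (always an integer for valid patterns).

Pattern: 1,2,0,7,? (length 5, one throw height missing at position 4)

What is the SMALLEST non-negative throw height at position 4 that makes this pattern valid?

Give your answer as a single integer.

Answer: 0

Derivation:
i=0: (0 + 1) mod 5 = 1
i=1: (1 + 2) mod 5 = 3
i=2: (2 + 0) mod 5 = 2
i=3: (3 + 7) mod 5 = 0
i=4: s[i]=? (unknown)
Known residues: [0, 1, 2, 3]; need a permutation of 0..4, so missing residue r = 4
Need (4 + s) mod 5 = 4; smallest s = (4 - 4) mod 5 = 0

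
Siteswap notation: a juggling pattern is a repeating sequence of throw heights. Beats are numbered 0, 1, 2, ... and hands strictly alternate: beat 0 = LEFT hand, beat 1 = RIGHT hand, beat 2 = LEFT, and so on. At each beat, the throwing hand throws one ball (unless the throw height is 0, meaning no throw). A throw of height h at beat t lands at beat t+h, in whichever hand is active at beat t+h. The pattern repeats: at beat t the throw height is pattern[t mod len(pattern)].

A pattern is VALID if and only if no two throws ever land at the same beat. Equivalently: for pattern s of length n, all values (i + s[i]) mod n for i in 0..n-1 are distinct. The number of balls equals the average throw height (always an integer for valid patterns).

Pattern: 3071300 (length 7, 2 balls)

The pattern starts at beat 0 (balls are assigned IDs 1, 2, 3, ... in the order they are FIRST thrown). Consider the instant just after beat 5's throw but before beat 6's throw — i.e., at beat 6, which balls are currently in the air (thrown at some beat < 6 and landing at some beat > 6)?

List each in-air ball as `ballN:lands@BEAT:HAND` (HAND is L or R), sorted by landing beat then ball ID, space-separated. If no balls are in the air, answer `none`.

Beat 0 (L): throw ball1 h=3 -> lands@3:R; in-air after throw: [b1@3:R]
Beat 2 (L): throw ball2 h=7 -> lands@9:R; in-air after throw: [b1@3:R b2@9:R]
Beat 3 (R): throw ball1 h=1 -> lands@4:L; in-air after throw: [b1@4:L b2@9:R]
Beat 4 (L): throw ball1 h=3 -> lands@7:R; in-air after throw: [b1@7:R b2@9:R]

Answer: ball1:lands@7:R ball2:lands@9:R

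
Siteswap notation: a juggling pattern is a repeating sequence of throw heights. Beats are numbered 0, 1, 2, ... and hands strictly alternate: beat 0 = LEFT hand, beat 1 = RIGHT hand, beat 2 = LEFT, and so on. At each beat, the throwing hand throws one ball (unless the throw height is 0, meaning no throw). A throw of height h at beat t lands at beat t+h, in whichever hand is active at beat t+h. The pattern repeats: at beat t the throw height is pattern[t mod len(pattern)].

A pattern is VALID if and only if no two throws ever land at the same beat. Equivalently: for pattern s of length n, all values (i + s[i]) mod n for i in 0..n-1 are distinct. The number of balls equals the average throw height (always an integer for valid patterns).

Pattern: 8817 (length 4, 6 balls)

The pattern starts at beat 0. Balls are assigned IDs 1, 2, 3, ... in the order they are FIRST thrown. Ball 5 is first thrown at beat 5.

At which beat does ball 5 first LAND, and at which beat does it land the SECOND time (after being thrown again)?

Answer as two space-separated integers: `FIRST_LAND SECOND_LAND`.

Beat 0 (L): throw ball1 h=8 -> lands@8:L; in-air after throw: [b1@8:L]
Beat 1 (R): throw ball2 h=8 -> lands@9:R; in-air after throw: [b1@8:L b2@9:R]
Beat 2 (L): throw ball3 h=1 -> lands@3:R; in-air after throw: [b3@3:R b1@8:L b2@9:R]
Beat 3 (R): throw ball3 h=7 -> lands@10:L; in-air after throw: [b1@8:L b2@9:R b3@10:L]
Beat 4 (L): throw ball4 h=8 -> lands@12:L; in-air after throw: [b1@8:L b2@9:R b3@10:L b4@12:L]
Beat 5 (R): throw ball5 h=8 -> lands@13:R; in-air after throw: [b1@8:L b2@9:R b3@10:L b4@12:L b5@13:R]
Beat 6 (L): throw ball6 h=1 -> lands@7:R; in-air after throw: [b6@7:R b1@8:L b2@9:R b3@10:L b4@12:L b5@13:R]
Beat 7 (R): throw ball6 h=7 -> lands@14:L; in-air after throw: [b1@8:L b2@9:R b3@10:L b4@12:L b5@13:R b6@14:L]
Beat 8 (L): throw ball1 h=8 -> lands@16:L; in-air after throw: [b2@9:R b3@10:L b4@12:L b5@13:R b6@14:L b1@16:L]
Beat 9 (R): throw ball2 h=8 -> lands@17:R; in-air after throw: [b3@10:L b4@12:L b5@13:R b6@14:L b1@16:L b2@17:R]
Beat 10 (L): throw ball3 h=1 -> lands@11:R; in-air after throw: [b3@11:R b4@12:L b5@13:R b6@14:L b1@16:L b2@17:R]
Beat 11 (R): throw ball3 h=7 -> lands@18:L; in-air after throw: [b4@12:L b5@13:R b6@14:L b1@16:L b2@17:R b3@18:L]
Beat 12 (L): throw ball4 h=8 -> lands@20:L; in-air after throw: [b5@13:R b6@14:L b1@16:L b2@17:R b3@18:L b4@20:L]
Beat 13 (R): throw ball5 h=8 -> lands@21:R; in-air after throw: [b6@14:L b1@16:L b2@17:R b3@18:L b4@20:L b5@21:R]
Ball 5: thrown@5 h=8 -> first land @13; rethrown@13 h=8 -> second land @21

Answer: 13 21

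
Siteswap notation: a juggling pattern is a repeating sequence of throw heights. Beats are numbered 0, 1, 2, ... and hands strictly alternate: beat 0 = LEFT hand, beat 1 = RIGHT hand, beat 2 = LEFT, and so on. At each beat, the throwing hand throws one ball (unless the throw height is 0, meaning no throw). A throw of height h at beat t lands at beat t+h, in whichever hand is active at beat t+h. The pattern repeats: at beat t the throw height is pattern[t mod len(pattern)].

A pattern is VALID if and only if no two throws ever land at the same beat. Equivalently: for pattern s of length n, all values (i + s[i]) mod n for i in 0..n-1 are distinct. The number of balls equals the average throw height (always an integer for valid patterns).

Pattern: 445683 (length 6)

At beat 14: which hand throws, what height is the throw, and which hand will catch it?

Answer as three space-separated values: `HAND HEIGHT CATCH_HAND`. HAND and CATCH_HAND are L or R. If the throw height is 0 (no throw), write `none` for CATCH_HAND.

Beat 14: 14 mod 2 = 0, so hand = L
Throw height = pattern[14 mod 6] = pattern[2] = 5
Lands at beat 14+5=19, 19 mod 2 = 1, so catch hand = R

Answer: L 5 R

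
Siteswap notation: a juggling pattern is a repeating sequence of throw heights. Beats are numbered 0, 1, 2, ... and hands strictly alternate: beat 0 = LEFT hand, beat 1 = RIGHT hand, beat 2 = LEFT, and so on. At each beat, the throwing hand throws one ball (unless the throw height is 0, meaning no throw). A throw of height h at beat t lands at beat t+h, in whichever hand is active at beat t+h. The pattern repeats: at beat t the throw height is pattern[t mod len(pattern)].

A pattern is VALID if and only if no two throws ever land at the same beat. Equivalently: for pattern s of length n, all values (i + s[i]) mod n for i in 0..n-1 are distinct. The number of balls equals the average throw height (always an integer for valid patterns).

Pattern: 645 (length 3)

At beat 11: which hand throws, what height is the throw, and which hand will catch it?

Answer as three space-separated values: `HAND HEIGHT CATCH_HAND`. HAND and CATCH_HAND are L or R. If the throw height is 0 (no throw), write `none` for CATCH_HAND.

Answer: R 5 L

Derivation:
Beat 11: 11 mod 2 = 1, so hand = R
Throw height = pattern[11 mod 3] = pattern[2] = 5
Lands at beat 11+5=16, 16 mod 2 = 0, so catch hand = L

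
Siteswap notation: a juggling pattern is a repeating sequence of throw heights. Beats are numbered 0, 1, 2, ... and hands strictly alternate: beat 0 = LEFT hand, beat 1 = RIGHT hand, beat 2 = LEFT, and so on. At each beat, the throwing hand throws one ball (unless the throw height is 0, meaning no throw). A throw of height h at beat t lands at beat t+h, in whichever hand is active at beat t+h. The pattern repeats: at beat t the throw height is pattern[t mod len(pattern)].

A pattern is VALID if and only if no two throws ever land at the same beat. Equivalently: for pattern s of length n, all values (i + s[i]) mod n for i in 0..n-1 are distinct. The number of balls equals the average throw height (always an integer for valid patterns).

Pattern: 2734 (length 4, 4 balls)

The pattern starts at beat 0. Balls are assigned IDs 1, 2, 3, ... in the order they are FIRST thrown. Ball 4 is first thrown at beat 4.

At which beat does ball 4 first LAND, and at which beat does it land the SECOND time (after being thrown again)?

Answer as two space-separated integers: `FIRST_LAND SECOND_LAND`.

Answer: 6 9

Derivation:
Beat 0 (L): throw ball1 h=2 -> lands@2:L; in-air after throw: [b1@2:L]
Beat 1 (R): throw ball2 h=7 -> lands@8:L; in-air after throw: [b1@2:L b2@8:L]
Beat 2 (L): throw ball1 h=3 -> lands@5:R; in-air after throw: [b1@5:R b2@8:L]
Beat 3 (R): throw ball3 h=4 -> lands@7:R; in-air after throw: [b1@5:R b3@7:R b2@8:L]
Beat 4 (L): throw ball4 h=2 -> lands@6:L; in-air after throw: [b1@5:R b4@6:L b3@7:R b2@8:L]
Beat 5 (R): throw ball1 h=7 -> lands@12:L; in-air after throw: [b4@6:L b3@7:R b2@8:L b1@12:L]
Beat 6 (L): throw ball4 h=3 -> lands@9:R; in-air after throw: [b3@7:R b2@8:L b4@9:R b1@12:L]
Beat 7 (R): throw ball3 h=4 -> lands@11:R; in-air after throw: [b2@8:L b4@9:R b3@11:R b1@12:L]
Beat 8 (L): throw ball2 h=2 -> lands@10:L; in-air after throw: [b4@9:R b2@10:L b3@11:R b1@12:L]
Beat 9 (R): throw ball4 h=7 -> lands@16:L; in-air after throw: [b2@10:L b3@11:R b1@12:L b4@16:L]
Ball 4: thrown@4 h=2 -> first land @6; rethrown@6 h=3 -> second land @9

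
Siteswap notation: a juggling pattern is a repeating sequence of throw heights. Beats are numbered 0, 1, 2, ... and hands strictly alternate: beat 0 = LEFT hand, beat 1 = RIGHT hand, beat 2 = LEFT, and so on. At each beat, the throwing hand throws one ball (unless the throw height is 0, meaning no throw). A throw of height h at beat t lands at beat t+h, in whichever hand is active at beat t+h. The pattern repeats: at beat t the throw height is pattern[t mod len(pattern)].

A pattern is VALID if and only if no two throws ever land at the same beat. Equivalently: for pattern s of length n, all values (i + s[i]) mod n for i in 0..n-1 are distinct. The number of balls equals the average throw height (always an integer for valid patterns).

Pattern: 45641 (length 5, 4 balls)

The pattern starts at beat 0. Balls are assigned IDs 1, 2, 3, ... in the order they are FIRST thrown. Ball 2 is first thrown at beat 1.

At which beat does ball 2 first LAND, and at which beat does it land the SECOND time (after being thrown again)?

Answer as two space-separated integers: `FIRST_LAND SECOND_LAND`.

Beat 0 (L): throw ball1 h=4 -> lands@4:L; in-air after throw: [b1@4:L]
Beat 1 (R): throw ball2 h=5 -> lands@6:L; in-air after throw: [b1@4:L b2@6:L]
Beat 2 (L): throw ball3 h=6 -> lands@8:L; in-air after throw: [b1@4:L b2@6:L b3@8:L]
Beat 3 (R): throw ball4 h=4 -> lands@7:R; in-air after throw: [b1@4:L b2@6:L b4@7:R b3@8:L]
Beat 4 (L): throw ball1 h=1 -> lands@5:R; in-air after throw: [b1@5:R b2@6:L b4@7:R b3@8:L]
Beat 5 (R): throw ball1 h=4 -> lands@9:R; in-air after throw: [b2@6:L b4@7:R b3@8:L b1@9:R]
Beat 6 (L): throw ball2 h=5 -> lands@11:R; in-air after throw: [b4@7:R b3@8:L b1@9:R b2@11:R]
Beat 7 (R): throw ball4 h=6 -> lands@13:R; in-air after throw: [b3@8:L b1@9:R b2@11:R b4@13:R]
Beat 8 (L): throw ball3 h=4 -> lands@12:L; in-air after throw: [b1@9:R b2@11:R b3@12:L b4@13:R]
Beat 9 (R): throw ball1 h=1 -> lands@10:L; in-air after throw: [b1@10:L b2@11:R b3@12:L b4@13:R]
Beat 10 (L): throw ball1 h=4 -> lands@14:L; in-air after throw: [b2@11:R b3@12:L b4@13:R b1@14:L]
Beat 11 (R): throw ball2 h=5 -> lands@16:L; in-air after throw: [b3@12:L b4@13:R b1@14:L b2@16:L]
Ball 2: thrown@1 h=5 -> first land @6; rethrown@6 h=5 -> second land @11

Answer: 6 11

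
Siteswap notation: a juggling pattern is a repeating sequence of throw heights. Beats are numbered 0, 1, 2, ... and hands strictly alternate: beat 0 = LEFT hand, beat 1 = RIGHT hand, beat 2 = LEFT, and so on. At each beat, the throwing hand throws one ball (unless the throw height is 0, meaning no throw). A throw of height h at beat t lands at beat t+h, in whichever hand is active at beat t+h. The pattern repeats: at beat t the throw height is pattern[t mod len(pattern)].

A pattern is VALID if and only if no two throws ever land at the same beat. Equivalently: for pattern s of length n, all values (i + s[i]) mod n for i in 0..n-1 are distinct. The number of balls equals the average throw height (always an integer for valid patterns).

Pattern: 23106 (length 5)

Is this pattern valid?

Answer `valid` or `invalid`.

i=0: (i + s[i]) mod n = (0 + 2) mod 5 = 2
i=1: (i + s[i]) mod n = (1 + 3) mod 5 = 4
i=2: (i + s[i]) mod n = (2 + 1) mod 5 = 3
i=3: (i + s[i]) mod n = (3 + 0) mod 5 = 3
i=4: (i + s[i]) mod n = (4 + 6) mod 5 = 0
Residues: [2, 4, 3, 3, 0], distinct: False

Answer: invalid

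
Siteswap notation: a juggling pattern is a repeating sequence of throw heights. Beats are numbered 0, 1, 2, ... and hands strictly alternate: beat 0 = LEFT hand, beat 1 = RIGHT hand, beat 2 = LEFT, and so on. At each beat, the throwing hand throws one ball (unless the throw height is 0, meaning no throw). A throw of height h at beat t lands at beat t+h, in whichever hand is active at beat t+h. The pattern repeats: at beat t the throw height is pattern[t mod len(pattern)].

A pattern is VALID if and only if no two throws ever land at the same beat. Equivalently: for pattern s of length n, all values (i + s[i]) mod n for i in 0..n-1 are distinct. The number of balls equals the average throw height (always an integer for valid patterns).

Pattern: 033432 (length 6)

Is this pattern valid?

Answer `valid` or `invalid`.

Answer: invalid

Derivation:
i=0: (i + s[i]) mod n = (0 + 0) mod 6 = 0
i=1: (i + s[i]) mod n = (1 + 3) mod 6 = 4
i=2: (i + s[i]) mod n = (2 + 3) mod 6 = 5
i=3: (i + s[i]) mod n = (3 + 4) mod 6 = 1
i=4: (i + s[i]) mod n = (4 + 3) mod 6 = 1
i=5: (i + s[i]) mod n = (5 + 2) mod 6 = 1
Residues: [0, 4, 5, 1, 1, 1], distinct: False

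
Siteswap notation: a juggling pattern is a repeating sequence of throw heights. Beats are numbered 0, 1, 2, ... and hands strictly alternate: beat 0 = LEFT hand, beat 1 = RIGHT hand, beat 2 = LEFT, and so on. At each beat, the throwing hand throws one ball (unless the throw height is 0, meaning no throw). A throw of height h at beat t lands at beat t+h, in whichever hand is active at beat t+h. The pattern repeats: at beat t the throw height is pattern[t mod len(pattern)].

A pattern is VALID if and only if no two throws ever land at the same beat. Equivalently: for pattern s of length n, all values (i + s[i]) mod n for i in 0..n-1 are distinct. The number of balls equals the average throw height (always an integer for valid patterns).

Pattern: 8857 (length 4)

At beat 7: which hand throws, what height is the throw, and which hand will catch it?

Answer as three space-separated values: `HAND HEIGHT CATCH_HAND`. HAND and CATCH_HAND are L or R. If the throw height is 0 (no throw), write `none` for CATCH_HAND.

Beat 7: 7 mod 2 = 1, so hand = R
Throw height = pattern[7 mod 4] = pattern[3] = 7
Lands at beat 7+7=14, 14 mod 2 = 0, so catch hand = L

Answer: R 7 L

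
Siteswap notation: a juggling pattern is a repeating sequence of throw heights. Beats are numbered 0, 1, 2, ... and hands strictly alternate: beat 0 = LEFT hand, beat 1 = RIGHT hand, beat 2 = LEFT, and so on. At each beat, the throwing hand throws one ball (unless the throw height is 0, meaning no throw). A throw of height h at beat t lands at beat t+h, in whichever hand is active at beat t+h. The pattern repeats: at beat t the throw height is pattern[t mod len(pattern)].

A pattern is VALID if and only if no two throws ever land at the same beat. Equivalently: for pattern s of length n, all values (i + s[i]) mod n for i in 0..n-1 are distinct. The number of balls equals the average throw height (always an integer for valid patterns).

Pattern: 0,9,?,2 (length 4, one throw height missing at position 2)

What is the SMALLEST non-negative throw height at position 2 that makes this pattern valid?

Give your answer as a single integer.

i=0: (0 + 0) mod 4 = 0
i=1: (1 + 9) mod 4 = 2
i=2: s[i]=? (unknown)
i=3: (3 + 2) mod 4 = 1
Known residues: [0, 1, 2]; need a permutation of 0..3, so missing residue r = 3
Need (2 + s) mod 4 = 3; smallest s = (3 - 2) mod 4 = 1

Answer: 1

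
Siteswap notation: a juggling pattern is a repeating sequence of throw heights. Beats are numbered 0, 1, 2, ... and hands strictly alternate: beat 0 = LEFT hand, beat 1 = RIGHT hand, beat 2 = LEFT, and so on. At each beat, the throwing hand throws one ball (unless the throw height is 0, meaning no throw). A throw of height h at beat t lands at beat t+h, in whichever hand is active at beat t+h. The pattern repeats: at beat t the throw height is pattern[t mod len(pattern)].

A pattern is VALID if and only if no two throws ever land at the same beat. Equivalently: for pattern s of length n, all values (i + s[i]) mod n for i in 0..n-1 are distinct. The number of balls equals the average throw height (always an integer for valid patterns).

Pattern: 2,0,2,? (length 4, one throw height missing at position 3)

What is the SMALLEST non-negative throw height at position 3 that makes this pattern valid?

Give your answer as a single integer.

Answer: 0

Derivation:
i=0: (0 + 2) mod 4 = 2
i=1: (1 + 0) mod 4 = 1
i=2: (2 + 2) mod 4 = 0
i=3: s[i]=? (unknown)
Known residues: [0, 1, 2]; need a permutation of 0..3, so missing residue r = 3
Need (3 + s) mod 4 = 3; smallest s = (3 - 3) mod 4 = 0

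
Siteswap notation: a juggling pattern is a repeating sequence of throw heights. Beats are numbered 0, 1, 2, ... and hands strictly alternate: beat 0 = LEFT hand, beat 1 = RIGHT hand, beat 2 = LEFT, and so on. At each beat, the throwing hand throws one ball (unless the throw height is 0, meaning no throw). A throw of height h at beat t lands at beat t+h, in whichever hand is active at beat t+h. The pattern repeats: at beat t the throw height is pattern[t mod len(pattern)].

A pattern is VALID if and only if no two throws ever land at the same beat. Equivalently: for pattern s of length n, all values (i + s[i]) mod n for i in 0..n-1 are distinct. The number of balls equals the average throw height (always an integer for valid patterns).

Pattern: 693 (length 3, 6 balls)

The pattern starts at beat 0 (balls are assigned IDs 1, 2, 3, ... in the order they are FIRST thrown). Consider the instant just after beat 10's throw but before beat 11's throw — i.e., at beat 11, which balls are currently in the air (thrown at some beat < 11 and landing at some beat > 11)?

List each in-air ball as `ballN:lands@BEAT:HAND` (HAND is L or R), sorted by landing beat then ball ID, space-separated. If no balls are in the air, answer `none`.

Answer: ball1:lands@12:L ball5:lands@13:R ball4:lands@15:R ball6:lands@16:L ball2:lands@19:R

Derivation:
Beat 0 (L): throw ball1 h=6 -> lands@6:L; in-air after throw: [b1@6:L]
Beat 1 (R): throw ball2 h=9 -> lands@10:L; in-air after throw: [b1@6:L b2@10:L]
Beat 2 (L): throw ball3 h=3 -> lands@5:R; in-air after throw: [b3@5:R b1@6:L b2@10:L]
Beat 3 (R): throw ball4 h=6 -> lands@9:R; in-air after throw: [b3@5:R b1@6:L b4@9:R b2@10:L]
Beat 4 (L): throw ball5 h=9 -> lands@13:R; in-air after throw: [b3@5:R b1@6:L b4@9:R b2@10:L b5@13:R]
Beat 5 (R): throw ball3 h=3 -> lands@8:L; in-air after throw: [b1@6:L b3@8:L b4@9:R b2@10:L b5@13:R]
Beat 6 (L): throw ball1 h=6 -> lands@12:L; in-air after throw: [b3@8:L b4@9:R b2@10:L b1@12:L b5@13:R]
Beat 7 (R): throw ball6 h=9 -> lands@16:L; in-air after throw: [b3@8:L b4@9:R b2@10:L b1@12:L b5@13:R b6@16:L]
Beat 8 (L): throw ball3 h=3 -> lands@11:R; in-air after throw: [b4@9:R b2@10:L b3@11:R b1@12:L b5@13:R b6@16:L]
Beat 9 (R): throw ball4 h=6 -> lands@15:R; in-air after throw: [b2@10:L b3@11:R b1@12:L b5@13:R b4@15:R b6@16:L]
Beat 10 (L): throw ball2 h=9 -> lands@19:R; in-air after throw: [b3@11:R b1@12:L b5@13:R b4@15:R b6@16:L b2@19:R]
Beat 11 (R): throw ball3 h=3 -> lands@14:L; in-air after throw: [b1@12:L b5@13:R b3@14:L b4@15:R b6@16:L b2@19:R]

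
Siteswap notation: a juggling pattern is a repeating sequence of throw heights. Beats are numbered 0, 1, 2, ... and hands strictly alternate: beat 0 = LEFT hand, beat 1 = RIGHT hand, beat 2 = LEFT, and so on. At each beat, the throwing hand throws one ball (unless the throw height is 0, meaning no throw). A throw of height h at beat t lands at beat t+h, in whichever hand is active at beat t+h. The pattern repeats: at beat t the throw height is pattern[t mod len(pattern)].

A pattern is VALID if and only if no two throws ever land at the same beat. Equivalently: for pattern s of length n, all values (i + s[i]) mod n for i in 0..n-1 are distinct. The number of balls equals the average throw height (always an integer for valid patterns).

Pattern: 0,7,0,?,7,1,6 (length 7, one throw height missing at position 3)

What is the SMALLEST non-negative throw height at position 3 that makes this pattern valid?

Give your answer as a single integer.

i=0: (0 + 0) mod 7 = 0
i=1: (1 + 7) mod 7 = 1
i=2: (2 + 0) mod 7 = 2
i=3: s[i]=? (unknown)
i=4: (4 + 7) mod 7 = 4
i=5: (5 + 1) mod 7 = 6
i=6: (6 + 6) mod 7 = 5
Known residues: [0, 1, 2, 4, 5, 6]; need a permutation of 0..6, so missing residue r = 3
Need (3 + s) mod 7 = 3; smallest s = (3 - 3) mod 7 = 0

Answer: 0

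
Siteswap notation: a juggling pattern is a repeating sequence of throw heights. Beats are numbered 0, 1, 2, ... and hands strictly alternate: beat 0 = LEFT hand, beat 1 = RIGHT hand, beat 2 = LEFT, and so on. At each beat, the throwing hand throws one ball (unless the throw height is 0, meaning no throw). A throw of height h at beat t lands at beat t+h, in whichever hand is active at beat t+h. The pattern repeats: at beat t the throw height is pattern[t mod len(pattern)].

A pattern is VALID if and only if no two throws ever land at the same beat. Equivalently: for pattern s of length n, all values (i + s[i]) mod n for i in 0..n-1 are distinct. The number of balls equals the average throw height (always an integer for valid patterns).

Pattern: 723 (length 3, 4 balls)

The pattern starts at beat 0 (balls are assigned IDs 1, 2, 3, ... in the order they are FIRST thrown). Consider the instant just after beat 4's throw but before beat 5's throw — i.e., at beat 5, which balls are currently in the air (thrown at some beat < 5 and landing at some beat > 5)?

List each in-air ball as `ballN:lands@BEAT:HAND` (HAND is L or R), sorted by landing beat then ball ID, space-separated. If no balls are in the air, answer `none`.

Answer: ball4:lands@6:L ball1:lands@7:R ball2:lands@10:L

Derivation:
Beat 0 (L): throw ball1 h=7 -> lands@7:R; in-air after throw: [b1@7:R]
Beat 1 (R): throw ball2 h=2 -> lands@3:R; in-air after throw: [b2@3:R b1@7:R]
Beat 2 (L): throw ball3 h=3 -> lands@5:R; in-air after throw: [b2@3:R b3@5:R b1@7:R]
Beat 3 (R): throw ball2 h=7 -> lands@10:L; in-air after throw: [b3@5:R b1@7:R b2@10:L]
Beat 4 (L): throw ball4 h=2 -> lands@6:L; in-air after throw: [b3@5:R b4@6:L b1@7:R b2@10:L]
Beat 5 (R): throw ball3 h=3 -> lands@8:L; in-air after throw: [b4@6:L b1@7:R b3@8:L b2@10:L]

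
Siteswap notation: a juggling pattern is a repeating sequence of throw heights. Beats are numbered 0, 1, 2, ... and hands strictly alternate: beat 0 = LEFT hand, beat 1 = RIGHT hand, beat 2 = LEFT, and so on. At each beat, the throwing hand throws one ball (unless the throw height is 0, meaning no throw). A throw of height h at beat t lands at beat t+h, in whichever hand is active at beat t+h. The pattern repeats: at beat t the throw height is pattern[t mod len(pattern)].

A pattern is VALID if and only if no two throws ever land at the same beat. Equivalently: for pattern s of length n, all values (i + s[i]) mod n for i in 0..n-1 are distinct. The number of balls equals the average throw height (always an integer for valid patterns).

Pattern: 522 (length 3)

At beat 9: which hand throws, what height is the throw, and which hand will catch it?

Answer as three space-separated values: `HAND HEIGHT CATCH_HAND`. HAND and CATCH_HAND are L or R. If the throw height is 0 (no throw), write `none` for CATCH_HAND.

Beat 9: 9 mod 2 = 1, so hand = R
Throw height = pattern[9 mod 3] = pattern[0] = 5
Lands at beat 9+5=14, 14 mod 2 = 0, so catch hand = L

Answer: R 5 L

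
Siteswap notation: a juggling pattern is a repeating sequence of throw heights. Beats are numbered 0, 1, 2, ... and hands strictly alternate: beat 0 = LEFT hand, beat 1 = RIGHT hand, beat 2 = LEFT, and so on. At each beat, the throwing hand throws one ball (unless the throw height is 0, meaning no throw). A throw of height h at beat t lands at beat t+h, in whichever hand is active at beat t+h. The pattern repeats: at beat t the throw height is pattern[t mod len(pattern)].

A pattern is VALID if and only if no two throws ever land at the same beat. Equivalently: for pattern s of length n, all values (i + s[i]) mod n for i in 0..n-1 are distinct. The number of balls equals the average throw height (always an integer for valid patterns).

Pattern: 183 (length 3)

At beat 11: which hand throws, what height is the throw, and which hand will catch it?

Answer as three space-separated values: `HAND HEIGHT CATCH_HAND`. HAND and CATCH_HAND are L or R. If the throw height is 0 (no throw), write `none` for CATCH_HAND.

Beat 11: 11 mod 2 = 1, so hand = R
Throw height = pattern[11 mod 3] = pattern[2] = 3
Lands at beat 11+3=14, 14 mod 2 = 0, so catch hand = L

Answer: R 3 L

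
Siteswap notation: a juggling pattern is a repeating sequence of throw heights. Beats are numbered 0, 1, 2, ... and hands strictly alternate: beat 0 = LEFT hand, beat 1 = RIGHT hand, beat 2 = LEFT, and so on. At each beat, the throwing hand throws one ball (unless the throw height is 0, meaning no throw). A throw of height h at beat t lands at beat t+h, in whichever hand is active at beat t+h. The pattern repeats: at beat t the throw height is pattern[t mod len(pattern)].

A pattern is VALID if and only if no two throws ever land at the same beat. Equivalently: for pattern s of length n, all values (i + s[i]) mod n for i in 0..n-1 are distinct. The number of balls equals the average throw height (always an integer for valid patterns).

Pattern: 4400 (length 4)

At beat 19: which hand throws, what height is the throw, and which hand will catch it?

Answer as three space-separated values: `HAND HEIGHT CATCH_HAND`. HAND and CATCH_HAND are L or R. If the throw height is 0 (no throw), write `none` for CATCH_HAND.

Beat 19: 19 mod 2 = 1, so hand = R
Throw height = pattern[19 mod 4] = pattern[3] = 0

Answer: R 0 none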